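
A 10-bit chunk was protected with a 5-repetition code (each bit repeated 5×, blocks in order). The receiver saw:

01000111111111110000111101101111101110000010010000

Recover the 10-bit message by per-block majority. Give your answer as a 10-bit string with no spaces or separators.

0110111000

Block 1 (01000): 1 one → 0
Block 2 (11111): 5 ones → 1
Block 3 (11111): 5 ones → 1
Block 4 (10000): 1 one → 0
Block 5 (11110): 4 ones → 1
Block 6 (11011): 4 ones → 1
Block 7 (11101): 4 ones → 1
Block 8 (11000): 2 ones → 0
Block 9 (00100): 1 one → 0
Block 10 (10000): 1 one → 0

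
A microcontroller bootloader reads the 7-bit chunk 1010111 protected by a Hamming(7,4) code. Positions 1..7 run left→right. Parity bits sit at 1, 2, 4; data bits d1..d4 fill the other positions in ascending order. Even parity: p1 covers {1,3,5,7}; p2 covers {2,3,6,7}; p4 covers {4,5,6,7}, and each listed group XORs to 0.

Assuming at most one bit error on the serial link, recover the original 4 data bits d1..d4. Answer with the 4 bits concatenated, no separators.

1101

s1 (pos 1,3,5,7): 1⊕1⊕1⊕1 = 0
s2 (pos 2,3,6,7): 0⊕1⊕1⊕1 = 1
s4 (pos 4,5,6,7): 0⊕1⊕1⊕1 = 1
Syndrome s4…s1 = 110 → error at position 6.
Flip position 6: 1010111 → 1010101
Read data bits from positions 3,5,6,7: 1101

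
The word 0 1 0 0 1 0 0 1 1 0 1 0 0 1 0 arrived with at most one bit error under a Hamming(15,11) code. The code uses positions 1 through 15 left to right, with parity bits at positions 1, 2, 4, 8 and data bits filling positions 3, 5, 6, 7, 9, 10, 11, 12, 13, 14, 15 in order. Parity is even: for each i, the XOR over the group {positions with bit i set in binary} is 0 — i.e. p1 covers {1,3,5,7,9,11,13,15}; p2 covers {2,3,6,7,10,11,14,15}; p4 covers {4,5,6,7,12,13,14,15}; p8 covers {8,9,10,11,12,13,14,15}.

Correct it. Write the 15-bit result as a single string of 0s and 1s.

011010011010010

s1 (pos 1,3,5,7,9,11,13,15): 0⊕0⊕1⊕0⊕1⊕1⊕0⊕0 = 1
s2 (pos 2,3,6,7,10,11,14,15): 1⊕0⊕0⊕0⊕0⊕1⊕1⊕0 = 1
s4 (pos 4,5,6,7,12,13,14,15): 0⊕1⊕0⊕0⊕0⊕0⊕1⊕0 = 0
s8 (pos 8,9,10,11,12,13,14,15): 1⊕1⊕0⊕1⊕0⊕0⊕1⊕0 = 0
Syndrome s8…s1 = 0011 → error at position 3.
Flip position 3: 010010011010010 → 011010011010010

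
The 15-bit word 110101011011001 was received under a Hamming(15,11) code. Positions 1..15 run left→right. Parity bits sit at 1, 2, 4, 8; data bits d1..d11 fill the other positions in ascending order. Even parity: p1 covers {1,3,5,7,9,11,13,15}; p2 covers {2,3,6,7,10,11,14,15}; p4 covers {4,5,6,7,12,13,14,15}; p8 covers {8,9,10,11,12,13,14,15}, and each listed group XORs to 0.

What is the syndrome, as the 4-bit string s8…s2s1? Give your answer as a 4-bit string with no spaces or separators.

s1 (pos 1,3,5,7,9,11,13,15): 1⊕0⊕0⊕0⊕1⊕1⊕0⊕1 = 0
s2 (pos 2,3,6,7,10,11,14,15): 1⊕0⊕1⊕0⊕0⊕1⊕0⊕1 = 0
s4 (pos 4,5,6,7,12,13,14,15): 1⊕0⊕1⊕0⊕1⊕0⊕0⊕1 = 0
s8 (pos 8,9,10,11,12,13,14,15): 1⊕1⊕0⊕1⊕1⊕0⊕0⊕1 = 1
Syndrome s8…s1 = 1000 → error at position 8.

1000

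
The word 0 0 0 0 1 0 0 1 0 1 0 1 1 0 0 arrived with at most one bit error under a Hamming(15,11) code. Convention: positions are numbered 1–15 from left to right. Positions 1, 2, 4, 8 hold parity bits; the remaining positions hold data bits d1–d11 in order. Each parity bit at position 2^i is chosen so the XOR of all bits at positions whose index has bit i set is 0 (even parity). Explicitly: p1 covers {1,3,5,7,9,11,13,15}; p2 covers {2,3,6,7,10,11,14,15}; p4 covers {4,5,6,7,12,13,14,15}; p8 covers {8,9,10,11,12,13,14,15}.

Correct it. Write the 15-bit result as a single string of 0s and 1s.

s1 (pos 1,3,5,7,9,11,13,15): 0⊕0⊕1⊕0⊕0⊕0⊕1⊕0 = 0
s2 (pos 2,3,6,7,10,11,14,15): 0⊕0⊕0⊕0⊕1⊕0⊕0⊕0 = 1
s4 (pos 4,5,6,7,12,13,14,15): 0⊕1⊕0⊕0⊕1⊕1⊕0⊕0 = 1
s8 (pos 8,9,10,11,12,13,14,15): 1⊕0⊕1⊕0⊕1⊕1⊕0⊕0 = 0
Syndrome s8…s1 = 0110 → error at position 6.
Flip position 6: 000010010101100 → 000011010101100

000011010101100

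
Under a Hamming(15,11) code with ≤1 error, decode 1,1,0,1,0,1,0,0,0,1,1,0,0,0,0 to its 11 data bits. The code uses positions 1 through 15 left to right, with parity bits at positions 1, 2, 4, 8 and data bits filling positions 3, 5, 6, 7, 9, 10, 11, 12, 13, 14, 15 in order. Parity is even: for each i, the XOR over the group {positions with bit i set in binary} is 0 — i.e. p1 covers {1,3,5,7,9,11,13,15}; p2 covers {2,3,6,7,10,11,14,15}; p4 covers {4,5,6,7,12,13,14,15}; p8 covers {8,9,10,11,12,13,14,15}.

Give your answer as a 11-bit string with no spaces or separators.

s1 (pos 1,3,5,7,9,11,13,15): 1⊕0⊕0⊕0⊕0⊕1⊕0⊕0 = 0
s2 (pos 2,3,6,7,10,11,14,15): 1⊕0⊕1⊕0⊕1⊕1⊕0⊕0 = 0
s4 (pos 4,5,6,7,12,13,14,15): 1⊕0⊕1⊕0⊕0⊕0⊕0⊕0 = 0
s8 (pos 8,9,10,11,12,13,14,15): 0⊕0⊕1⊕1⊕0⊕0⊕0⊕0 = 0
Syndrome s8…s1 = 0000 → no error.
Read data bits from positions 3,5,6,7,9,10,11,12,13,14,15: 00100110000

00100110000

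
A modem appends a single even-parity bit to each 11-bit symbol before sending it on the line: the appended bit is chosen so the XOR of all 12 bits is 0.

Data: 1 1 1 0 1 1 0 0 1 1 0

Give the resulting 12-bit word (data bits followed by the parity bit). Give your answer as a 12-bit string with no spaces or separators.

111011001101

XOR of the 11 data bits: 1⊕1⊕1⊕0⊕1⊕1⊕0⊕0⊕1⊕1⊕0 = 1
Parity bit = 1 (so all 12 bits XOR to 0).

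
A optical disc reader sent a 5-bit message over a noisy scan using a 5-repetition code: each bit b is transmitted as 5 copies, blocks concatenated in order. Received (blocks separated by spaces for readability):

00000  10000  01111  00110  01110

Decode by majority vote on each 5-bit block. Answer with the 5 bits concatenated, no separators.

00101

Block 1 (00000): 0 ones → 0
Block 2 (10000): 1 one → 0
Block 3 (01111): 4 ones → 1
Block 4 (00110): 2 ones → 0
Block 5 (01110): 3 ones → 1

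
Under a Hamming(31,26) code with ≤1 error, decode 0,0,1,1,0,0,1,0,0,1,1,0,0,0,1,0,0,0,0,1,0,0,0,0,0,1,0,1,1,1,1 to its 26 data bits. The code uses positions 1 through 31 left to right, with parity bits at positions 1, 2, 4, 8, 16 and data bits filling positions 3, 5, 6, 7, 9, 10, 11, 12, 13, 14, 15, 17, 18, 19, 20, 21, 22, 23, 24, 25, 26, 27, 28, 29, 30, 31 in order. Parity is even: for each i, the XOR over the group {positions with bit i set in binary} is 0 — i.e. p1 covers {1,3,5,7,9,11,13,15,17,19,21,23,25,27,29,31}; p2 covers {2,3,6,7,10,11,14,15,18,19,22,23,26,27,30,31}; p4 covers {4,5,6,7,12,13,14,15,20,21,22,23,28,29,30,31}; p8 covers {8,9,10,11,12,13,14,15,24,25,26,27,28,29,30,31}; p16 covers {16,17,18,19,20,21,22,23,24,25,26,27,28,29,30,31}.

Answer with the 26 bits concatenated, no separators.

s1 (pos 1,3,5,7,9,11,13,15,17,19,21,23,25,27,29,31): 0⊕1⊕0⊕1⊕0⊕1⊕0⊕1⊕0⊕0⊕0⊕0⊕0⊕0⊕1⊕1 = 0
s2 (pos 2,3,6,7,10,11,14,15,18,19,22,23,26,27,30,31): 0⊕1⊕0⊕1⊕1⊕1⊕0⊕1⊕0⊕0⊕0⊕0⊕1⊕0⊕1⊕1 = 0
s4 (pos 4,5,6,7,12,13,14,15,20,21,22,23,28,29,30,31): 1⊕0⊕0⊕1⊕0⊕0⊕0⊕1⊕1⊕0⊕0⊕0⊕1⊕1⊕1⊕1 = 0
s8 (pos 8,9,10,11,12,13,14,15,24,25,26,27,28,29,30,31): 0⊕0⊕1⊕1⊕0⊕0⊕0⊕1⊕0⊕0⊕1⊕0⊕1⊕1⊕1⊕1 = 0
s16 (pos 16,17,18,19,20,21,22,23,24,25,26,27,28,29,30,31): 0⊕0⊕0⊕0⊕1⊕0⊕0⊕0⊕0⊕0⊕1⊕0⊕1⊕1⊕1⊕1 = 0
Syndrome s16…s1 = 00000 → no error.
Read data bits from positions 3,5,6,7,9,10,11,12,13,14,15,17,18,19,20,21,22,23,24,25,26,27,28,29,30,31: 10010110001000100000101111

10010110001000100000101111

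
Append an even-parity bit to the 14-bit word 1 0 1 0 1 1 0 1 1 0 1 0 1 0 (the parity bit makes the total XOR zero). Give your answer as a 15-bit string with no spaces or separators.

101011011010100

XOR of the 14 data bits: 1⊕0⊕1⊕0⊕1⊕1⊕0⊕1⊕1⊕0⊕1⊕0⊕1⊕0 = 0
Parity bit = 0 (so all 15 bits XOR to 0).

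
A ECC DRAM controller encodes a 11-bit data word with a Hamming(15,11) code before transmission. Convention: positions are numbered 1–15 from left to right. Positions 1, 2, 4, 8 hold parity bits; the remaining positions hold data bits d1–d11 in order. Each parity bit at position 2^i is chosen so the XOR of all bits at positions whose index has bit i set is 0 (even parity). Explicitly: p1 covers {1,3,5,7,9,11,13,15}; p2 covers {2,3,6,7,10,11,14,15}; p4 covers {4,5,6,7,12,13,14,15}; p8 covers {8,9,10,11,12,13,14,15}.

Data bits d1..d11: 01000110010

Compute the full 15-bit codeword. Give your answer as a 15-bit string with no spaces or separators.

Place data at non-parity positions: p1 p2 0 p4 1 0 0 p8 0 1 1 0 0 1 0
p1 (pos 1,3,5,7,9,11,13,15): XOR of data positions = 0⊕1⊕0⊕0⊕1⊕0⊕0 = 0
p2 (pos 2,3,6,7,10,11,14,15): XOR of data positions = 0⊕0⊕0⊕1⊕1⊕1⊕0 = 1
p4 (pos 4,5,6,7,12,13,14,15): XOR of data positions = 1⊕0⊕0⊕0⊕0⊕1⊕0 = 0
p8 (pos 8,9,10,11,12,13,14,15): XOR of data positions = 0⊕1⊕1⊕0⊕0⊕1⊕0 = 1
Codeword: 010010010110010

010010010110010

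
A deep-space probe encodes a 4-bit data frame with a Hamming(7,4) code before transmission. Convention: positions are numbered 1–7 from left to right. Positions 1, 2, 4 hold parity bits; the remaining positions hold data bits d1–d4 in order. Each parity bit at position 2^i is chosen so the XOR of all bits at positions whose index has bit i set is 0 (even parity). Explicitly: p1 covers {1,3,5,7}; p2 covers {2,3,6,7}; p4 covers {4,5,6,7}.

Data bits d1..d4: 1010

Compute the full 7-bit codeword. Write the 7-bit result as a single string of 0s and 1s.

Place data at non-parity positions: p1 p2 1 p4 0 1 0
p1 (pos 1,3,5,7): XOR of data positions = 1⊕0⊕0 = 1
p2 (pos 2,3,6,7): XOR of data positions = 1⊕1⊕0 = 0
p4 (pos 4,5,6,7): XOR of data positions = 0⊕1⊕0 = 1
Codeword: 1011010

1011010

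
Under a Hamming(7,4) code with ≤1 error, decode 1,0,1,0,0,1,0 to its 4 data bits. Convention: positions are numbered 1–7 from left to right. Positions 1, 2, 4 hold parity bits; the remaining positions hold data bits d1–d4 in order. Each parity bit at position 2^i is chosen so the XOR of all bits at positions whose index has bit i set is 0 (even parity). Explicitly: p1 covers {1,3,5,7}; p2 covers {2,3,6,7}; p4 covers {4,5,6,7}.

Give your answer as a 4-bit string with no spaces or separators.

s1 (pos 1,3,5,7): 1⊕1⊕0⊕0 = 0
s2 (pos 2,3,6,7): 0⊕1⊕1⊕0 = 0
s4 (pos 4,5,6,7): 0⊕0⊕1⊕0 = 1
Syndrome s4…s1 = 100 → error at position 4.
Flip position 4: 1010010 → 1011010
Read data bits from positions 3,5,6,7: 1010

1010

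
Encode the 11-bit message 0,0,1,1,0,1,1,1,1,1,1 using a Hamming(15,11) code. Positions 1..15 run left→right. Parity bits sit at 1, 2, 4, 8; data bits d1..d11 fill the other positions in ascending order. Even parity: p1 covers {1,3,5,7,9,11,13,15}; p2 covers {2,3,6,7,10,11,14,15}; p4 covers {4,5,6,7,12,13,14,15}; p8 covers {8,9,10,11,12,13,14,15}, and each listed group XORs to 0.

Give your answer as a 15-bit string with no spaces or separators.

Place data at non-parity positions: p1 p2 0 p4 0 1 1 p8 0 1 1 1 1 1 1
p1 (pos 1,3,5,7,9,11,13,15): XOR of data positions = 0⊕0⊕1⊕0⊕1⊕1⊕1 = 0
p2 (pos 2,3,6,7,10,11,14,15): XOR of data positions = 0⊕1⊕1⊕1⊕1⊕1⊕1 = 0
p4 (pos 4,5,6,7,12,13,14,15): XOR of data positions = 0⊕1⊕1⊕1⊕1⊕1⊕1 = 0
p8 (pos 8,9,10,11,12,13,14,15): XOR of data positions = 0⊕1⊕1⊕1⊕1⊕1⊕1 = 0
Codeword: 000001100111111

000001100111111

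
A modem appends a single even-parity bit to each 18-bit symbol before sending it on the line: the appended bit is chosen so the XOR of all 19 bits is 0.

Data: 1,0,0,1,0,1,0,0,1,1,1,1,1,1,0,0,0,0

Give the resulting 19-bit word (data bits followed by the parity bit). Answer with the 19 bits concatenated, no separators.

1001010011111100001

XOR of the 18 data bits: 1⊕0⊕0⊕1⊕0⊕1⊕0⊕0⊕1⊕1⊕1⊕1⊕1⊕1⊕0⊕0⊕0⊕0 = 1
Parity bit = 1 (so all 19 bits XOR to 0).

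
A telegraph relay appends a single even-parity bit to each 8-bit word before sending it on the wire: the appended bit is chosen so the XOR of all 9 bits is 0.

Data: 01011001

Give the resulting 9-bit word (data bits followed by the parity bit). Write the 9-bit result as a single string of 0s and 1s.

XOR of the 8 data bits: 0⊕1⊕0⊕1⊕1⊕0⊕0⊕1 = 0
Parity bit = 0 (so all 9 bits XOR to 0).

010110010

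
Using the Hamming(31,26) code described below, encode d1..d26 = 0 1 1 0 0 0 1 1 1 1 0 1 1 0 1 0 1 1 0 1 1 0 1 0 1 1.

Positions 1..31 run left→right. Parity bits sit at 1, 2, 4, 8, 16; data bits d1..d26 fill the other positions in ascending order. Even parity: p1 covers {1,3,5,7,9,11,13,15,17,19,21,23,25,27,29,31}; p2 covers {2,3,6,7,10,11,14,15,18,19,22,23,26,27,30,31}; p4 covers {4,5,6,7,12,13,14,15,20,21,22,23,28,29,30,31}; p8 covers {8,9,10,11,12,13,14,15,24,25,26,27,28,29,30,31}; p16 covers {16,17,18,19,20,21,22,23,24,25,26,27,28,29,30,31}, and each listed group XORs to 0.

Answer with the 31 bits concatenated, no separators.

Place data at non-parity positions: p1 p2 0 p4 1 1 0 p8 0 0 1 1 1 1 0 p16 1 1 0 1 0 1 1 0 1 1 0 1 0 1 1
p1 (pos 1,3,5,7,9,11,13,15,17,19,21,23,25,27,29,31): XOR of data positions = 0⊕1⊕0⊕0⊕1⊕1⊕0⊕1⊕0⊕0⊕1⊕1⊕0⊕0⊕1 = 1
p2 (pos 2,3,6,7,10,11,14,15,18,19,22,23,26,27,30,31): XOR of data positions = 0⊕1⊕0⊕0⊕1⊕1⊕0⊕1⊕0⊕1⊕1⊕1⊕0⊕1⊕1 = 1
p4 (pos 4,5,6,7,12,13,14,15,20,21,22,23,28,29,30,31): XOR of data positions = 1⊕1⊕0⊕1⊕1⊕1⊕0⊕1⊕0⊕1⊕1⊕1⊕0⊕1⊕1 = 1
p8 (pos 8,9,10,11,12,13,14,15,24,25,26,27,28,29,30,31): XOR of data positions = 0⊕0⊕1⊕1⊕1⊕1⊕0⊕0⊕1⊕1⊕0⊕1⊕0⊕1⊕1 = 1
p16 (pos 16,17,18,19,20,21,22,23,24,25,26,27,28,29,30,31): XOR of data positions = 1⊕1⊕0⊕1⊕0⊕1⊕1⊕0⊕1⊕1⊕0⊕1⊕0⊕1⊕1 = 0
Codeword: 1101110100111100110101101101011

1101110100111100110101101101011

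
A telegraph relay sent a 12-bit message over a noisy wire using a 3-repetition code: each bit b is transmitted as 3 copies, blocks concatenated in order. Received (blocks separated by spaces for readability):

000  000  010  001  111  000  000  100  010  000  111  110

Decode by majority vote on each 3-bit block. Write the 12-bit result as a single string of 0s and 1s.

000010000011

Block 1 (000): 0 ones → 0
Block 2 (000): 0 ones → 0
Block 3 (010): 1 one → 0
Block 4 (001): 1 one → 0
Block 5 (111): 3 ones → 1
Block 6 (000): 0 ones → 0
Block 7 (000): 0 ones → 0
Block 8 (100): 1 one → 0
Block 9 (010): 1 one → 0
Block 10 (000): 0 ones → 0
Block 11 (111): 3 ones → 1
Block 12 (110): 2 ones → 1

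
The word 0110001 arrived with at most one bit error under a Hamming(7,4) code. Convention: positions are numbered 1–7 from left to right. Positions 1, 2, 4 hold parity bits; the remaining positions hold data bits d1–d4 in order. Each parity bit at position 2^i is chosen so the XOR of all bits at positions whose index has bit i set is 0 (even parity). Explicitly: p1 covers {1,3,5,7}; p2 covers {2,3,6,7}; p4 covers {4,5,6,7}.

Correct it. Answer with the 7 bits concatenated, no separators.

s1 (pos 1,3,5,7): 0⊕1⊕0⊕1 = 0
s2 (pos 2,3,6,7): 1⊕1⊕0⊕1 = 1
s4 (pos 4,5,6,7): 0⊕0⊕0⊕1 = 1
Syndrome s4…s1 = 110 → error at position 6.
Flip position 6: 0110001 → 0110011

0110011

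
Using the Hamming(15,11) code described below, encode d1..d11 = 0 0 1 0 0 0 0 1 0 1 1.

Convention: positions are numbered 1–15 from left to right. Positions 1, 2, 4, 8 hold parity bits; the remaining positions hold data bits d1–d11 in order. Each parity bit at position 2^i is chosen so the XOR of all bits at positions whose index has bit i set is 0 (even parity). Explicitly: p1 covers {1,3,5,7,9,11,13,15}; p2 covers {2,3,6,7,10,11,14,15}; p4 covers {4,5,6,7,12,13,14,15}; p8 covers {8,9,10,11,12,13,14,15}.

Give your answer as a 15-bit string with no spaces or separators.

110001010001011

Place data at non-parity positions: p1 p2 0 p4 0 1 0 p8 0 0 0 1 0 1 1
p1 (pos 1,3,5,7,9,11,13,15): XOR of data positions = 0⊕0⊕0⊕0⊕0⊕0⊕1 = 1
p2 (pos 2,3,6,7,10,11,14,15): XOR of data positions = 0⊕1⊕0⊕0⊕0⊕1⊕1 = 1
p4 (pos 4,5,6,7,12,13,14,15): XOR of data positions = 0⊕1⊕0⊕1⊕0⊕1⊕1 = 0
p8 (pos 8,9,10,11,12,13,14,15): XOR of data positions = 0⊕0⊕0⊕1⊕0⊕1⊕1 = 1
Codeword: 110001010001011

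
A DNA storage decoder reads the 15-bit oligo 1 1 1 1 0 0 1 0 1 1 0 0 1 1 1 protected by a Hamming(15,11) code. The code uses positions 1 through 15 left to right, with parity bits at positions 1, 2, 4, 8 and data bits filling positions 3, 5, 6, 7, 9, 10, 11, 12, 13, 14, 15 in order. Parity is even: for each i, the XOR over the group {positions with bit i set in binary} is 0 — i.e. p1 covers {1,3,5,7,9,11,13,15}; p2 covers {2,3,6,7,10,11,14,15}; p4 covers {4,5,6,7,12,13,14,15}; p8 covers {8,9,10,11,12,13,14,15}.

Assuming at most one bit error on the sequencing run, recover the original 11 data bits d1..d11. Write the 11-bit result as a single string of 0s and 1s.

s1 (pos 1,3,5,7,9,11,13,15): 1⊕1⊕0⊕1⊕1⊕0⊕1⊕1 = 0
s2 (pos 2,3,6,7,10,11,14,15): 1⊕1⊕0⊕1⊕1⊕0⊕1⊕1 = 0
s4 (pos 4,5,6,7,12,13,14,15): 1⊕0⊕0⊕1⊕0⊕1⊕1⊕1 = 1
s8 (pos 8,9,10,11,12,13,14,15): 0⊕1⊕1⊕0⊕0⊕1⊕1⊕1 = 1
Syndrome s8…s1 = 1100 → error at position 12.
Flip position 12: 111100101100111 → 111100101101111
Read data bits from positions 3,5,6,7,9,10,11,12,13,14,15: 10011101111

10011101111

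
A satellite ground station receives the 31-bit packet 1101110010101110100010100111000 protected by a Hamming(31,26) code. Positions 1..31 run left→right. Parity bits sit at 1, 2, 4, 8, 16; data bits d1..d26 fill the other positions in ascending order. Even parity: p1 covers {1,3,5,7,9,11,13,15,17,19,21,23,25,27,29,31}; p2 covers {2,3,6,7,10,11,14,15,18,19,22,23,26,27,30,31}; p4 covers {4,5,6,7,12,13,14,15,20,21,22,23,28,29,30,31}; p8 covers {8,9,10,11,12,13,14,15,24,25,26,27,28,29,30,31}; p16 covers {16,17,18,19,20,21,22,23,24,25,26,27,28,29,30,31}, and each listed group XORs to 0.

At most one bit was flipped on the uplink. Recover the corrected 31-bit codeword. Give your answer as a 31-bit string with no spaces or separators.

s1 (pos 1,3,5,7,9,11,13,15,17,19,21,23,25,27,29,31): 1⊕0⊕1⊕0⊕1⊕1⊕1⊕1⊕1⊕0⊕1⊕1⊕0⊕1⊕0⊕0 = 0
s2 (pos 2,3,6,7,10,11,14,15,18,19,22,23,26,27,30,31): 1⊕0⊕1⊕0⊕0⊕1⊕1⊕1⊕0⊕0⊕0⊕1⊕1⊕1⊕0⊕0 = 0
s4 (pos 4,5,6,7,12,13,14,15,20,21,22,23,28,29,30,31): 1⊕1⊕1⊕0⊕0⊕1⊕1⊕1⊕0⊕1⊕0⊕1⊕1⊕0⊕0⊕0 = 1
s8 (pos 8,9,10,11,12,13,14,15,24,25,26,27,28,29,30,31): 0⊕1⊕0⊕1⊕0⊕1⊕1⊕1⊕0⊕0⊕1⊕1⊕1⊕0⊕0⊕0 = 0
s16 (pos 16,17,18,19,20,21,22,23,24,25,26,27,28,29,30,31): 0⊕1⊕0⊕0⊕0⊕1⊕0⊕1⊕0⊕0⊕1⊕1⊕1⊕0⊕0⊕0 = 0
Syndrome s16…s1 = 00100 → error at position 4.
Flip position 4: 1101110010101110100010100111000 → 1100110010101110100010100111000

1100110010101110100010100111000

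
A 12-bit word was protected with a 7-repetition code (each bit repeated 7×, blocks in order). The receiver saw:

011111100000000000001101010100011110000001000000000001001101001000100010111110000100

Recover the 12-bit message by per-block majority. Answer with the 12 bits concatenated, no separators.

100110001010

Block 1 (0111111): 6 ones → 1
Block 2 (0000000): 0 ones → 0
Block 3 (0000001): 1 one → 0
Block 4 (1010101): 4 ones → 1
Block 5 (0001111): 4 ones → 1
Block 6 (0000001): 1 one → 0
Block 7 (0000000): 0 ones → 0
Block 8 (0000100): 1 one → 0
Block 9 (1101001): 4 ones → 1
Block 10 (0001000): 1 one → 0
Block 11 (1011111): 6 ones → 1
Block 12 (0000100): 1 one → 0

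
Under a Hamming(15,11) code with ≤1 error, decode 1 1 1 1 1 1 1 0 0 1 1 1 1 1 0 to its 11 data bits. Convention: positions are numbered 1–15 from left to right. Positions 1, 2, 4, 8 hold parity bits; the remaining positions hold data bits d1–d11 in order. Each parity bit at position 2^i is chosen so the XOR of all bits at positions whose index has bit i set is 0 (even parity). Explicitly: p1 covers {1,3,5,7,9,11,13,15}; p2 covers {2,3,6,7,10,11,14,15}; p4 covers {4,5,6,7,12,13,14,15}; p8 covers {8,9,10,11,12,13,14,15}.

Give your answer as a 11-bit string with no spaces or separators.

s1 (pos 1,3,5,7,9,11,13,15): 1⊕1⊕1⊕1⊕0⊕1⊕1⊕0 = 0
s2 (pos 2,3,6,7,10,11,14,15): 1⊕1⊕1⊕1⊕1⊕1⊕1⊕0 = 1
s4 (pos 4,5,6,7,12,13,14,15): 1⊕1⊕1⊕1⊕1⊕1⊕1⊕0 = 1
s8 (pos 8,9,10,11,12,13,14,15): 0⊕0⊕1⊕1⊕1⊕1⊕1⊕0 = 1
Syndrome s8…s1 = 1110 → error at position 14.
Flip position 14: 111111100111110 → 111111100111100
Read data bits from positions 3,5,6,7,9,10,11,12,13,14,15: 11110111100

11110111100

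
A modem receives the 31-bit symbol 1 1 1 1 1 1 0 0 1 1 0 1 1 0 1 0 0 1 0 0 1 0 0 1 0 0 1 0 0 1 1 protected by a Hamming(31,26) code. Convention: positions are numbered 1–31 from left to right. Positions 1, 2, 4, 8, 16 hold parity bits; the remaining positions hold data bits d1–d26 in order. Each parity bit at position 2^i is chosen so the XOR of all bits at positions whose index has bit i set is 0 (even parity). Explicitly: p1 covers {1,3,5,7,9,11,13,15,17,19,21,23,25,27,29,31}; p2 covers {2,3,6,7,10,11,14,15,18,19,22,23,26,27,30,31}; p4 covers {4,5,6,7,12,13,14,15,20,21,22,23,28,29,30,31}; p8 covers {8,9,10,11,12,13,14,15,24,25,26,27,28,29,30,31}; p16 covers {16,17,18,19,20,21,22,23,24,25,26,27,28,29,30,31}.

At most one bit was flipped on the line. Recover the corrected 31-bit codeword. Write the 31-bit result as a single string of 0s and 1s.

s1 (pos 1,3,5,7,9,11,13,15,17,19,21,23,25,27,29,31): 1⊕1⊕1⊕0⊕1⊕0⊕1⊕1⊕0⊕0⊕1⊕0⊕0⊕1⊕0⊕1 = 1
s2 (pos 2,3,6,7,10,11,14,15,18,19,22,23,26,27,30,31): 1⊕1⊕1⊕0⊕1⊕0⊕0⊕1⊕1⊕0⊕0⊕0⊕0⊕1⊕1⊕1 = 1
s4 (pos 4,5,6,7,12,13,14,15,20,21,22,23,28,29,30,31): 1⊕1⊕1⊕0⊕1⊕1⊕0⊕1⊕0⊕1⊕0⊕0⊕0⊕0⊕1⊕1 = 1
s8 (pos 8,9,10,11,12,13,14,15,24,25,26,27,28,29,30,31): 0⊕1⊕1⊕0⊕1⊕1⊕0⊕1⊕1⊕0⊕0⊕1⊕0⊕0⊕1⊕1 = 1
s16 (pos 16,17,18,19,20,21,22,23,24,25,26,27,28,29,30,31): 0⊕0⊕1⊕0⊕0⊕1⊕0⊕0⊕1⊕0⊕0⊕1⊕0⊕0⊕1⊕1 = 0
Syndrome s16…s1 = 01111 → error at position 15.
Flip position 15: 1111110011011010010010010010011 → 1111110011011000010010010010011

1111110011011000010010010010011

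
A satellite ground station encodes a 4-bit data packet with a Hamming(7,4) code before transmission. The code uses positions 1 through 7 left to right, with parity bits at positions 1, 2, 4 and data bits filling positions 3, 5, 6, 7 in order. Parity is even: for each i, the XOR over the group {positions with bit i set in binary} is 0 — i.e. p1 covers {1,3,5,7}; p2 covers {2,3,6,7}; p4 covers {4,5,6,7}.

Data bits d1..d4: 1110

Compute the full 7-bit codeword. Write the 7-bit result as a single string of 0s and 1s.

0010110

Place data at non-parity positions: p1 p2 1 p4 1 1 0
p1 (pos 1,3,5,7): XOR of data positions = 1⊕1⊕0 = 0
p2 (pos 2,3,6,7): XOR of data positions = 1⊕1⊕0 = 0
p4 (pos 4,5,6,7): XOR of data positions = 1⊕1⊕0 = 0
Codeword: 0010110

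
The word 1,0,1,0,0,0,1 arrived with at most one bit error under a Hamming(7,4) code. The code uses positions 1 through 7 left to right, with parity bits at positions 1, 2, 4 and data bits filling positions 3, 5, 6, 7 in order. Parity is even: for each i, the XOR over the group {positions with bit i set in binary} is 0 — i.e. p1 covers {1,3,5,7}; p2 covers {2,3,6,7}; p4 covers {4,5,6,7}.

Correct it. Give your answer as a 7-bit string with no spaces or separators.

1010101

s1 (pos 1,3,5,7): 1⊕1⊕0⊕1 = 1
s2 (pos 2,3,6,7): 0⊕1⊕0⊕1 = 0
s4 (pos 4,5,6,7): 0⊕0⊕0⊕1 = 1
Syndrome s4…s1 = 101 → error at position 5.
Flip position 5: 1010001 → 1010101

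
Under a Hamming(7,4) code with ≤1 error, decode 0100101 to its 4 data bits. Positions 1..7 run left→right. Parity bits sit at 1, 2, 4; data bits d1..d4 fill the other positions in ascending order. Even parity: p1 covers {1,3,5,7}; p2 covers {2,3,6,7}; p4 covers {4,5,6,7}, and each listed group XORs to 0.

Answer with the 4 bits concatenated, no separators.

s1 (pos 1,3,5,7): 0⊕0⊕1⊕1 = 0
s2 (pos 2,3,6,7): 1⊕0⊕0⊕1 = 0
s4 (pos 4,5,6,7): 0⊕1⊕0⊕1 = 0
Syndrome s4…s1 = 000 → no error.
Read data bits from positions 3,5,6,7: 0101

0101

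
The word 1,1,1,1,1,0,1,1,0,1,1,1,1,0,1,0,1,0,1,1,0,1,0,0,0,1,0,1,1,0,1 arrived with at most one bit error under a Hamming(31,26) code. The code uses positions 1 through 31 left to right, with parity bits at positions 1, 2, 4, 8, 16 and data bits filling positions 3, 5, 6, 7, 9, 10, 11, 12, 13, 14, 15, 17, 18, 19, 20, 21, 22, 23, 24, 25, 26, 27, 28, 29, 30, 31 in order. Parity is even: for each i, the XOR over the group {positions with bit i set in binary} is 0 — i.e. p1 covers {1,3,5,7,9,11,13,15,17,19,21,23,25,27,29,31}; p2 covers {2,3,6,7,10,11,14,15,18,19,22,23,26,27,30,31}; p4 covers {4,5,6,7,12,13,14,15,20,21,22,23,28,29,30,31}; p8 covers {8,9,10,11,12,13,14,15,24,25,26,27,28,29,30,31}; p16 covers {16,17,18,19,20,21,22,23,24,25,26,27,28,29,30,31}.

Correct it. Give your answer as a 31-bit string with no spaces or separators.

1111001101111010101101000101101

s1 (pos 1,3,5,7,9,11,13,15,17,19,21,23,25,27,29,31): 1⊕1⊕1⊕1⊕0⊕1⊕1⊕1⊕1⊕1⊕0⊕0⊕0⊕0⊕1⊕1 = 1
s2 (pos 2,3,6,7,10,11,14,15,18,19,22,23,26,27,30,31): 1⊕1⊕0⊕1⊕1⊕1⊕0⊕1⊕0⊕1⊕1⊕0⊕1⊕0⊕0⊕1 = 0
s4 (pos 4,5,6,7,12,13,14,15,20,21,22,23,28,29,30,31): 1⊕1⊕0⊕1⊕1⊕1⊕0⊕1⊕1⊕0⊕1⊕0⊕1⊕1⊕0⊕1 = 1
s8 (pos 8,9,10,11,12,13,14,15,24,25,26,27,28,29,30,31): 1⊕0⊕1⊕1⊕1⊕1⊕0⊕1⊕0⊕0⊕1⊕0⊕1⊕1⊕0⊕1 = 0
s16 (pos 16,17,18,19,20,21,22,23,24,25,26,27,28,29,30,31): 0⊕1⊕0⊕1⊕1⊕0⊕1⊕0⊕0⊕0⊕1⊕0⊕1⊕1⊕0⊕1 = 0
Syndrome s16…s1 = 00101 → error at position 5.
Flip position 5: 1111101101111010101101000101101 → 1111001101111010101101000101101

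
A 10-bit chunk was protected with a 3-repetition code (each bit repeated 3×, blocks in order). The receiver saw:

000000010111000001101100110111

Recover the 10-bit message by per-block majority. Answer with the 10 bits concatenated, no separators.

Block 1 (000): 0 ones → 0
Block 2 (000): 0 ones → 0
Block 3 (010): 1 one → 0
Block 4 (111): 3 ones → 1
Block 5 (000): 0 ones → 0
Block 6 (001): 1 one → 0
Block 7 (101): 2 ones → 1
Block 8 (100): 1 one → 0
Block 9 (110): 2 ones → 1
Block 10 (111): 3 ones → 1

0001001011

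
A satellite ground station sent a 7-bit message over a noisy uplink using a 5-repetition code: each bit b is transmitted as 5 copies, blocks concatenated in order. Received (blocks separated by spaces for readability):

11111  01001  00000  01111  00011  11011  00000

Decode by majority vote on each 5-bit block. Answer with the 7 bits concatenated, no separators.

Block 1 (11111): 5 ones → 1
Block 2 (01001): 2 ones → 0
Block 3 (00000): 0 ones → 0
Block 4 (01111): 4 ones → 1
Block 5 (00011): 2 ones → 0
Block 6 (11011): 4 ones → 1
Block 7 (00000): 0 ones → 0

1001010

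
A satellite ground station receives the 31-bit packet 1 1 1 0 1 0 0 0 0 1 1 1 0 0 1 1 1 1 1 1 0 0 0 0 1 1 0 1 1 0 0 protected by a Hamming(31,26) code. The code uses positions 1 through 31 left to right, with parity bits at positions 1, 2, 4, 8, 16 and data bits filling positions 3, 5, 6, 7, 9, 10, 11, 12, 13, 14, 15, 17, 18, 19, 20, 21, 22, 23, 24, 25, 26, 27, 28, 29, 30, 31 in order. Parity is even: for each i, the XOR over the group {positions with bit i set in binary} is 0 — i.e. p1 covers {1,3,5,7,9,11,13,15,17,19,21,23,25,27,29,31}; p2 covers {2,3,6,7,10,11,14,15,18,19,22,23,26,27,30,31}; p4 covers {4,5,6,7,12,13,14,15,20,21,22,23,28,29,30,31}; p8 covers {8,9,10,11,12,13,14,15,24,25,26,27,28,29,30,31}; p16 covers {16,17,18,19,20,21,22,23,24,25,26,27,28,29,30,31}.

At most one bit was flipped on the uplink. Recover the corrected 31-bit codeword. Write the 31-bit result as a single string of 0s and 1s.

s1 (pos 1,3,5,7,9,11,13,15,17,19,21,23,25,27,29,31): 1⊕1⊕1⊕0⊕0⊕1⊕0⊕1⊕1⊕1⊕0⊕0⊕1⊕0⊕1⊕0 = 1
s2 (pos 2,3,6,7,10,11,14,15,18,19,22,23,26,27,30,31): 1⊕1⊕0⊕0⊕1⊕1⊕0⊕1⊕1⊕1⊕0⊕0⊕1⊕0⊕0⊕0 = 0
s4 (pos 4,5,6,7,12,13,14,15,20,21,22,23,28,29,30,31): 0⊕1⊕0⊕0⊕1⊕0⊕0⊕1⊕1⊕0⊕0⊕0⊕1⊕1⊕0⊕0 = 0
s8 (pos 8,9,10,11,12,13,14,15,24,25,26,27,28,29,30,31): 0⊕0⊕1⊕1⊕1⊕0⊕0⊕1⊕0⊕1⊕1⊕0⊕1⊕1⊕0⊕0 = 0
s16 (pos 16,17,18,19,20,21,22,23,24,25,26,27,28,29,30,31): 1⊕1⊕1⊕1⊕1⊕0⊕0⊕0⊕0⊕1⊕1⊕0⊕1⊕1⊕0⊕0 = 1
Syndrome s16…s1 = 10001 → error at position 17.
Flip position 17: 1110100001110011111100001101100 → 1110100001110011011100001101100

1110100001110011011100001101100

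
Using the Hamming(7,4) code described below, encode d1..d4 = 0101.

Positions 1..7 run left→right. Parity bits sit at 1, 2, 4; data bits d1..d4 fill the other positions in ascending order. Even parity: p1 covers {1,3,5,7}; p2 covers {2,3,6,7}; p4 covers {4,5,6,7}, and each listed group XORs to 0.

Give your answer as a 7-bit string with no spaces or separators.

0100101

Place data at non-parity positions: p1 p2 0 p4 1 0 1
p1 (pos 1,3,5,7): XOR of data positions = 0⊕1⊕1 = 0
p2 (pos 2,3,6,7): XOR of data positions = 0⊕0⊕1 = 1
p4 (pos 4,5,6,7): XOR of data positions = 1⊕0⊕1 = 0
Codeword: 0100101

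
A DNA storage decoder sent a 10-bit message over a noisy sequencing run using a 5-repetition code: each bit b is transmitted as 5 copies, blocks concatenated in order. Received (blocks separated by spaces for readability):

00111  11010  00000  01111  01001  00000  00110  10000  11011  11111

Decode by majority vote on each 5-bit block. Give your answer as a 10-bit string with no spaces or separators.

1101000011

Block 1 (00111): 3 ones → 1
Block 2 (11010): 3 ones → 1
Block 3 (00000): 0 ones → 0
Block 4 (01111): 4 ones → 1
Block 5 (01001): 2 ones → 0
Block 6 (00000): 0 ones → 0
Block 7 (00110): 2 ones → 0
Block 8 (10000): 1 one → 0
Block 9 (11011): 4 ones → 1
Block 10 (11111): 5 ones → 1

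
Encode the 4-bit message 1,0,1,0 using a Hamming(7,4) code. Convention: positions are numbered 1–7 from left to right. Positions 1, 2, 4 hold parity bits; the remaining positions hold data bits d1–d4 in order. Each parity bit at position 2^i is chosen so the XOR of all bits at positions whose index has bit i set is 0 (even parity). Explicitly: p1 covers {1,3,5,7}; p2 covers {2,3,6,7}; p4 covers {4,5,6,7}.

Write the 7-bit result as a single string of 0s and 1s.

Place data at non-parity positions: p1 p2 1 p4 0 1 0
p1 (pos 1,3,5,7): XOR of data positions = 1⊕0⊕0 = 1
p2 (pos 2,3,6,7): XOR of data positions = 1⊕1⊕0 = 0
p4 (pos 4,5,6,7): XOR of data positions = 0⊕1⊕0 = 1
Codeword: 1011010

1011010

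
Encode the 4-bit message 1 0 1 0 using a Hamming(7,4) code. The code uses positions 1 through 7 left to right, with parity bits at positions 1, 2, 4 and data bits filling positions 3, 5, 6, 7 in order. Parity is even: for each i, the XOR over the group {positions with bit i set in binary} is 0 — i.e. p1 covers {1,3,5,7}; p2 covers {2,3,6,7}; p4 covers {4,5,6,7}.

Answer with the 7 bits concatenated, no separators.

1011010

Place data at non-parity positions: p1 p2 1 p4 0 1 0
p1 (pos 1,3,5,7): XOR of data positions = 1⊕0⊕0 = 1
p2 (pos 2,3,6,7): XOR of data positions = 1⊕1⊕0 = 0
p4 (pos 4,5,6,7): XOR of data positions = 0⊕1⊕0 = 1
Codeword: 1011010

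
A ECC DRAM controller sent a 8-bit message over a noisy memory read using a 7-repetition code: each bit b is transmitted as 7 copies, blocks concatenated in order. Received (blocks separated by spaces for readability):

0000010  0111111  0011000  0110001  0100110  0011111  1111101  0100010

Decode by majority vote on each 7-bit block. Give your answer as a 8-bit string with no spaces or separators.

01000110

Block 1 (0000010): 1 one → 0
Block 2 (0111111): 6 ones → 1
Block 3 (0011000): 2 ones → 0
Block 4 (0110001): 3 ones → 0
Block 5 (0100110): 3 ones → 0
Block 6 (0011111): 5 ones → 1
Block 7 (1111101): 6 ones → 1
Block 8 (0100010): 2 ones → 0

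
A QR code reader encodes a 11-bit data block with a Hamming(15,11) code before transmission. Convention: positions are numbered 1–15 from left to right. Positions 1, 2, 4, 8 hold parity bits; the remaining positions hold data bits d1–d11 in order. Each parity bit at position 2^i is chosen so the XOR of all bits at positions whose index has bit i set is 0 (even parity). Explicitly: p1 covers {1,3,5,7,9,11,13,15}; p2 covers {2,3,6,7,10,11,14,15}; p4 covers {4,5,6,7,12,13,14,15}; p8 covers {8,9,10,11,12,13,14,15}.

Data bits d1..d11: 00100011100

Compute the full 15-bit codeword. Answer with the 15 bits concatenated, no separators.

Place data at non-parity positions: p1 p2 0 p4 0 1 0 p8 0 0 1 1 1 0 0
p1 (pos 1,3,5,7,9,11,13,15): XOR of data positions = 0⊕0⊕0⊕0⊕1⊕1⊕0 = 0
p2 (pos 2,3,6,7,10,11,14,15): XOR of data positions = 0⊕1⊕0⊕0⊕1⊕0⊕0 = 0
p4 (pos 4,5,6,7,12,13,14,15): XOR of data positions = 0⊕1⊕0⊕1⊕1⊕0⊕0 = 1
p8 (pos 8,9,10,11,12,13,14,15): XOR of data positions = 0⊕0⊕1⊕1⊕1⊕0⊕0 = 1
Codeword: 000101010011100

000101010011100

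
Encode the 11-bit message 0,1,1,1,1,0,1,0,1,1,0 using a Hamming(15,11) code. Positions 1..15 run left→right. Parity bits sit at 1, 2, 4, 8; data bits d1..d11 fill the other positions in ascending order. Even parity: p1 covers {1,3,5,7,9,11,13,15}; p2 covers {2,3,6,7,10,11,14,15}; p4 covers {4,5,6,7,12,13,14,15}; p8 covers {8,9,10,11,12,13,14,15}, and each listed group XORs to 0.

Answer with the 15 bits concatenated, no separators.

100111101010110

Place data at non-parity positions: p1 p2 0 p4 1 1 1 p8 1 0 1 0 1 1 0
p1 (pos 1,3,5,7,9,11,13,15): XOR of data positions = 0⊕1⊕1⊕1⊕1⊕1⊕0 = 1
p2 (pos 2,3,6,7,10,11,14,15): XOR of data positions = 0⊕1⊕1⊕0⊕1⊕1⊕0 = 0
p4 (pos 4,5,6,7,12,13,14,15): XOR of data positions = 1⊕1⊕1⊕0⊕1⊕1⊕0 = 1
p8 (pos 8,9,10,11,12,13,14,15): XOR of data positions = 1⊕0⊕1⊕0⊕1⊕1⊕0 = 0
Codeword: 100111101010110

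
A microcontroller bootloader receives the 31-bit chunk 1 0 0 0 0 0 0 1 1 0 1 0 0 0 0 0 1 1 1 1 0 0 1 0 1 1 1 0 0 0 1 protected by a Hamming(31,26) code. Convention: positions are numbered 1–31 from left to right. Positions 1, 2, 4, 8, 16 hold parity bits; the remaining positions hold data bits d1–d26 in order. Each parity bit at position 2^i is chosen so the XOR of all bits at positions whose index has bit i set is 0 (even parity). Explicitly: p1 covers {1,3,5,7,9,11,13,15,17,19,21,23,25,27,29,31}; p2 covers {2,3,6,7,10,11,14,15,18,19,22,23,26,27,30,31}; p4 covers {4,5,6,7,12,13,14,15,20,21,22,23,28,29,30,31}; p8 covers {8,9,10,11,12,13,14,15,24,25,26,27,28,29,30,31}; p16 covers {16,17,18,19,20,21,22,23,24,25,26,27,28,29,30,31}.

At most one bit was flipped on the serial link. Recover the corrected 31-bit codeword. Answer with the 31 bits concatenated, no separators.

1000000110100000111100101110000

s1 (pos 1,3,5,7,9,11,13,15,17,19,21,23,25,27,29,31): 1⊕0⊕0⊕0⊕1⊕1⊕0⊕0⊕1⊕1⊕0⊕1⊕1⊕1⊕0⊕1 = 1
s2 (pos 2,3,6,7,10,11,14,15,18,19,22,23,26,27,30,31): 0⊕0⊕0⊕0⊕0⊕1⊕0⊕0⊕1⊕1⊕0⊕1⊕1⊕1⊕0⊕1 = 1
s4 (pos 4,5,6,7,12,13,14,15,20,21,22,23,28,29,30,31): 0⊕0⊕0⊕0⊕0⊕0⊕0⊕0⊕1⊕0⊕0⊕1⊕0⊕0⊕0⊕1 = 1
s8 (pos 8,9,10,11,12,13,14,15,24,25,26,27,28,29,30,31): 1⊕1⊕0⊕1⊕0⊕0⊕0⊕0⊕0⊕1⊕1⊕1⊕0⊕0⊕0⊕1 = 1
s16 (pos 16,17,18,19,20,21,22,23,24,25,26,27,28,29,30,31): 0⊕1⊕1⊕1⊕1⊕0⊕0⊕1⊕0⊕1⊕1⊕1⊕0⊕0⊕0⊕1 = 1
Syndrome s16…s1 = 11111 → error at position 31.
Flip position 31: 1000000110100000111100101110001 → 1000000110100000111100101110000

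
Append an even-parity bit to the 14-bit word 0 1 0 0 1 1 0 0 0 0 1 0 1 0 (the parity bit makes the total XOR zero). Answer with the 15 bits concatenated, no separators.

010011000010101

XOR of the 14 data bits: 0⊕1⊕0⊕0⊕1⊕1⊕0⊕0⊕0⊕0⊕1⊕0⊕1⊕0 = 1
Parity bit = 1 (so all 15 bits XOR to 0).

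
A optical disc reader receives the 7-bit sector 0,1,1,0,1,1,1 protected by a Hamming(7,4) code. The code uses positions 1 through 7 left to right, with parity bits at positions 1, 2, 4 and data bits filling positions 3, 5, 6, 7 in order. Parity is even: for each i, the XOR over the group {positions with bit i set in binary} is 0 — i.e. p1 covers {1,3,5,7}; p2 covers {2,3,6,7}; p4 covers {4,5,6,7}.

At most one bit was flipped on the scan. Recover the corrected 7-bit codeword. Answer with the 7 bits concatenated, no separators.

0110011

s1 (pos 1,3,5,7): 0⊕1⊕1⊕1 = 1
s2 (pos 2,3,6,7): 1⊕1⊕1⊕1 = 0
s4 (pos 4,5,6,7): 0⊕1⊕1⊕1 = 1
Syndrome s4…s1 = 101 → error at position 5.
Flip position 5: 0110111 → 0110011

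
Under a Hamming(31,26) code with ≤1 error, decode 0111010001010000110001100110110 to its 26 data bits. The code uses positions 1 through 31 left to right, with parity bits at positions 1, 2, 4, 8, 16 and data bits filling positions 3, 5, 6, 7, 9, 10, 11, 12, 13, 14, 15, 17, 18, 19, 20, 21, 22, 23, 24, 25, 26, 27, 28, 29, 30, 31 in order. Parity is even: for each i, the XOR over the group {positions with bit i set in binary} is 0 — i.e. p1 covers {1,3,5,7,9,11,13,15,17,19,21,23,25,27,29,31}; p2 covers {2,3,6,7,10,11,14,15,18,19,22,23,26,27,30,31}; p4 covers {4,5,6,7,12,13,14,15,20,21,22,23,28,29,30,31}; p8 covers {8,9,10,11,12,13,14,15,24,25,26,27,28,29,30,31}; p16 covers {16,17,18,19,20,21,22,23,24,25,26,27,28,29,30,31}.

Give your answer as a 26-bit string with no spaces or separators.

11100101000110001100110110

s1 (pos 1,3,5,7,9,11,13,15,17,19,21,23,25,27,29,31): 0⊕1⊕0⊕0⊕0⊕0⊕0⊕0⊕1⊕0⊕0⊕1⊕0⊕1⊕1⊕0 = 1
s2 (pos 2,3,6,7,10,11,14,15,18,19,22,23,26,27,30,31): 1⊕1⊕1⊕0⊕1⊕0⊕0⊕0⊕1⊕0⊕1⊕1⊕1⊕1⊕1⊕0 = 0
s4 (pos 4,5,6,7,12,13,14,15,20,21,22,23,28,29,30,31): 1⊕0⊕1⊕0⊕1⊕0⊕0⊕0⊕0⊕0⊕1⊕1⊕0⊕1⊕1⊕0 = 1
s8 (pos 8,9,10,11,12,13,14,15,24,25,26,27,28,29,30,31): 0⊕0⊕1⊕0⊕1⊕0⊕0⊕0⊕0⊕0⊕1⊕1⊕0⊕1⊕1⊕0 = 0
s16 (pos 16,17,18,19,20,21,22,23,24,25,26,27,28,29,30,31): 0⊕1⊕1⊕0⊕0⊕0⊕1⊕1⊕0⊕0⊕1⊕1⊕0⊕1⊕1⊕0 = 0
Syndrome s16…s1 = 00101 → error at position 5.
Flip position 5: 0111010001010000110001100110110 → 0111110001010000110001100110110
Read data bits from positions 3,5,6,7,9,10,11,12,13,14,15,17,18,19,20,21,22,23,24,25,26,27,28,29,30,31: 11100101000110001100110110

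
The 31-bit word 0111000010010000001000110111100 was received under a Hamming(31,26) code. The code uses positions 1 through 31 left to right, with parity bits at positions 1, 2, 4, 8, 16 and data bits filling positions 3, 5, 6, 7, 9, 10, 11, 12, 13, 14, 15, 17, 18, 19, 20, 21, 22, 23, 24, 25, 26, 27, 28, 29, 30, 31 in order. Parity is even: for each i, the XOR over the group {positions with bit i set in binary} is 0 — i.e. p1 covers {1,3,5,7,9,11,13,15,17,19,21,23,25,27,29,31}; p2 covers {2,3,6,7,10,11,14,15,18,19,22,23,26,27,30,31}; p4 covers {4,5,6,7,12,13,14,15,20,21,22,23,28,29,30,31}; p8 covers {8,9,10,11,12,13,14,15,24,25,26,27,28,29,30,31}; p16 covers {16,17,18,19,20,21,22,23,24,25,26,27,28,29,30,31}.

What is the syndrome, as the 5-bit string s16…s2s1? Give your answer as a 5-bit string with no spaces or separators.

11100

s1 (pos 1,3,5,7,9,11,13,15,17,19,21,23,25,27,29,31): 0⊕1⊕0⊕0⊕1⊕0⊕0⊕0⊕0⊕1⊕0⊕1⊕0⊕1⊕1⊕0 = 0
s2 (pos 2,3,6,7,10,11,14,15,18,19,22,23,26,27,30,31): 1⊕1⊕0⊕0⊕0⊕0⊕0⊕0⊕0⊕1⊕0⊕1⊕1⊕1⊕0⊕0 = 0
s4 (pos 4,5,6,7,12,13,14,15,20,21,22,23,28,29,30,31): 1⊕0⊕0⊕0⊕1⊕0⊕0⊕0⊕0⊕0⊕0⊕1⊕1⊕1⊕0⊕0 = 1
s8 (pos 8,9,10,11,12,13,14,15,24,25,26,27,28,29,30,31): 0⊕1⊕0⊕0⊕1⊕0⊕0⊕0⊕1⊕0⊕1⊕1⊕1⊕1⊕0⊕0 = 1
s16 (pos 16,17,18,19,20,21,22,23,24,25,26,27,28,29,30,31): 0⊕0⊕0⊕1⊕0⊕0⊕0⊕1⊕1⊕0⊕1⊕1⊕1⊕1⊕0⊕0 = 1
Syndrome s16…s1 = 11100 → error at position 28.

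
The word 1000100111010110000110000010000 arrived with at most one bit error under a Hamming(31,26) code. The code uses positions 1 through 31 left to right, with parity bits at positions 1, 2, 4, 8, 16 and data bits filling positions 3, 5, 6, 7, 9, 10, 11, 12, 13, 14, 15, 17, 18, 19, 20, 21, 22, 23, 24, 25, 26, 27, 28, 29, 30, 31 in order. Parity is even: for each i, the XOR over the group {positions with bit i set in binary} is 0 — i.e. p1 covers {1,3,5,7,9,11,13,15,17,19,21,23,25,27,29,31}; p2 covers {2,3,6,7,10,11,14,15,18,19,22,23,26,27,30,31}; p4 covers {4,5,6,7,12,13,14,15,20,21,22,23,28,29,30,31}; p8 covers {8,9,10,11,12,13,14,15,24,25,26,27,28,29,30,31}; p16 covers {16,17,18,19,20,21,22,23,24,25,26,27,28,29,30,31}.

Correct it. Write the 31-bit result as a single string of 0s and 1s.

1000100111010110000110010010000

s1 (pos 1,3,5,7,9,11,13,15,17,19,21,23,25,27,29,31): 1⊕0⊕1⊕0⊕1⊕0⊕0⊕1⊕0⊕0⊕1⊕0⊕0⊕1⊕0⊕0 = 0
s2 (pos 2,3,6,7,10,11,14,15,18,19,22,23,26,27,30,31): 0⊕0⊕0⊕0⊕1⊕0⊕1⊕1⊕0⊕0⊕0⊕0⊕0⊕1⊕0⊕0 = 0
s4 (pos 4,5,6,7,12,13,14,15,20,21,22,23,28,29,30,31): 0⊕1⊕0⊕0⊕1⊕0⊕1⊕1⊕1⊕1⊕0⊕0⊕0⊕0⊕0⊕0 = 0
s8 (pos 8,9,10,11,12,13,14,15,24,25,26,27,28,29,30,31): 1⊕1⊕1⊕0⊕1⊕0⊕1⊕1⊕0⊕0⊕0⊕1⊕0⊕0⊕0⊕0 = 1
s16 (pos 16,17,18,19,20,21,22,23,24,25,26,27,28,29,30,31): 0⊕0⊕0⊕0⊕1⊕1⊕0⊕0⊕0⊕0⊕0⊕1⊕0⊕0⊕0⊕0 = 1
Syndrome s16…s1 = 11000 → error at position 24.
Flip position 24: 1000100111010110000110000010000 → 1000100111010110000110010010000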